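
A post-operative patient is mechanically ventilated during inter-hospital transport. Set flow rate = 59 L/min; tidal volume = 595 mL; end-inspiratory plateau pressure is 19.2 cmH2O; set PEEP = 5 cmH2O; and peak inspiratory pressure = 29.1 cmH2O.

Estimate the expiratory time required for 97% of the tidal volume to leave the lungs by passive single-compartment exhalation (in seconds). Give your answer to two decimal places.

Flow: 59 L/min ÷ 60 = 0.9833 L/s.
R = (PIP − Pplat)/V̇ = (29.1 − 19.2) / 0.9833 = 9.9/0.9833 = 10.068 cmH2O·s/L.
C = Vt/(Pplat − PEEP) = 595.0 / (19.2 − 5) = 595.0/14.2 = 41.901 mL/cmH2O.
τ = R × C = 10.068 × 0.0419 L/cmH2O = 0.4218 s.
t = −τ·ln(1 − 0.97) = −0.4218·ln(0.03) = 1.479 s.

1.48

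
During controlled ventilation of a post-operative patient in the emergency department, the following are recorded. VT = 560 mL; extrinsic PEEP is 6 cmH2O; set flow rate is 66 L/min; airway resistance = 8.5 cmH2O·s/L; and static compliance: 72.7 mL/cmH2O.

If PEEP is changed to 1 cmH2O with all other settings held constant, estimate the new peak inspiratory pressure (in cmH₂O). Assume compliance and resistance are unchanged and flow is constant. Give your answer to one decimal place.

Flow: 66 L/min ÷ 60 = 1.1 L/s.
PIP = Vt/C + R·V̇ + PEEP (constant-flow equation of motion).
Only the baseline term changes: ΔPIP = ΔPEEP = 1 − 6 = -5.0 cmH2O.
Original PIP = 560/72.7 + 8.5×1.1 + 6 = 23.053 cmH2O; new PIP = 23.053 + (-5.0) = 18.053 cmH2O.

18.1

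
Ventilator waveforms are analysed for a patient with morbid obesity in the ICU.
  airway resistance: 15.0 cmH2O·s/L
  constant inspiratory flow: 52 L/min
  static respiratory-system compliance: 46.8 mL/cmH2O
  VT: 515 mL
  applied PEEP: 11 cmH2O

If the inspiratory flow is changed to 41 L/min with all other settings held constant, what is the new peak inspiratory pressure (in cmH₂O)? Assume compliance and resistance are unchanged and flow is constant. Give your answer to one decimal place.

32.3

Flow: 52 L/min ÷ 60 = 0.8667 L/s.
New flow: 41 L/min ÷ 60 = 0.6833 L/s.
PIP = Vt/C + R·V̇ + PEEP (constant-flow equation of motion).
Only the resistive term changes: ΔPIP = R × ΔV̇ = 15.0 × (0.6833 − 0.8667) = 15.0 × -0.1834 = -2.751 cmH2O.
Original PIP = 515/46.8 + 15.0×0.8667 + 11 = 35.005 cmH2O; new PIP = 35.005 + (-2.751) = 32.254 cmH2O.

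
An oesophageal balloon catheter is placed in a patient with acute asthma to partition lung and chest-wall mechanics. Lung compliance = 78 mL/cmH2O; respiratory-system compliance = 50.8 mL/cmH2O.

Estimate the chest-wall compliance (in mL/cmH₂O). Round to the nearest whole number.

1/Ccw = 1/Crs − 1/CL.
1/Ccw = 1/50.8 − 1/78 = 0.006865.
Ccw = 145.67 mL/cmH2O.

146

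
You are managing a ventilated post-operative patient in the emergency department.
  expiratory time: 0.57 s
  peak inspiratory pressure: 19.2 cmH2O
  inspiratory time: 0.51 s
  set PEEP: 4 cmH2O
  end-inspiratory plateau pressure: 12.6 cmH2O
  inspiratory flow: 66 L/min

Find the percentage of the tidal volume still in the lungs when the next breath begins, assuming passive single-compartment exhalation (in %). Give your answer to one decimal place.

23.3

Flow: 66 L/min ÷ 60 = 1.1 L/s.
Vt = flow × Ti = 1.1 L/s × 0.51 s × 1000 mL/L = 561.0 mL.
R = (PIP − Pplat)/V̇ = (19.2 − 12.6) / 1.1 = 6.6/1.1 = 6.0 cmH2O·s/L.
C = Vt/(Pplat − PEEP) = 561.0 / (12.6 − 4) = 561.0/8.6 = 65.233 mL/cmH2O.
τ = R × C = 6.0 × 0.06523 L/cmH2O = 0.3914 s.
Fraction remaining at end-expiration = e^(−Te/τ) = e^(−0.57/0.3914) = 0.2331 → 23.31%.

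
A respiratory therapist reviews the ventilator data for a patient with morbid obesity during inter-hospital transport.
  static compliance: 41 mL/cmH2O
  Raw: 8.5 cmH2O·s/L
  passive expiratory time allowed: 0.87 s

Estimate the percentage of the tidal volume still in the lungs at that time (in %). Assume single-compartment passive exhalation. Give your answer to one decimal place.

8.2

τ = R × C = 8.5 × 41 mL/cmH2O = 8.5 × 0.041 L/cmH2O = 0.3485 s.
Passive exhalation: V(t)/V₀ = e^(−t/τ) = e^(−0.87/0.3485) = 0.08238.
Fraction remaining = 0.08238 → 8.238%.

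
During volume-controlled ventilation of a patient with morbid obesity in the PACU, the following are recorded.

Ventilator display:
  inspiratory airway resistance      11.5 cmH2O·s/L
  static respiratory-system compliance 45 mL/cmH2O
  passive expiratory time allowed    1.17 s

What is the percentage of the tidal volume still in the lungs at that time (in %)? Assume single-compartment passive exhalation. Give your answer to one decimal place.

τ = R × C = 11.5 × 45 mL/cmH2O = 11.5 × 0.045 L/cmH2O = 0.5175 s.
Passive exhalation: V(t)/V₀ = e^(−t/τ) = e^(−1.17/0.5175) = 0.1043.
Fraction remaining = 0.1043 → 10.43%.

10.4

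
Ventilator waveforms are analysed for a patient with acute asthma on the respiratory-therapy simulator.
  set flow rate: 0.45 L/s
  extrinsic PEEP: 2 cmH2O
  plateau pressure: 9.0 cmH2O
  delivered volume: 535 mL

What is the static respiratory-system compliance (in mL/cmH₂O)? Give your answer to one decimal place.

Cstat = Vt / (Pplat − PEEP) = 535 / (9.0 − 2) = 535 / 7.0 = 76.429 mL/cmH2O.

76.4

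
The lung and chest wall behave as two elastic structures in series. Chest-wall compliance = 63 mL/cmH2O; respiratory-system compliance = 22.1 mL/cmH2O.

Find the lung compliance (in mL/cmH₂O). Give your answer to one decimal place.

1/CL = 1/Crs − 1/Ccw.
1/CL = 1/22.1 − 1/63 = 0.02938.
CL = 34.037 mL/cmH2O.

34.0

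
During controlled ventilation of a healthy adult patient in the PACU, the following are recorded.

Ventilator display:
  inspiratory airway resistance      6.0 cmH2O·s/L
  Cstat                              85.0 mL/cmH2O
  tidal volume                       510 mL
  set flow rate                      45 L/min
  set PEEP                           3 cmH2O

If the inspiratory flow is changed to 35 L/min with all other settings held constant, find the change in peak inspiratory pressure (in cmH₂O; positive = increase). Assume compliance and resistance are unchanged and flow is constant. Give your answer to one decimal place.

-1.0

Flow: 45 L/min ÷ 60 = 0.75 L/s.
New flow: 35 L/min ÷ 60 = 0.5833 L/s.
PIP = Vt/C + R·V̇ + PEEP (constant-flow equation of motion).
Only the resistive term changes: ΔPIP = R × ΔV̇ = 6.0 × (0.5833 − 0.75) = 6.0 × -0.1667 = -1.0 cmH2O.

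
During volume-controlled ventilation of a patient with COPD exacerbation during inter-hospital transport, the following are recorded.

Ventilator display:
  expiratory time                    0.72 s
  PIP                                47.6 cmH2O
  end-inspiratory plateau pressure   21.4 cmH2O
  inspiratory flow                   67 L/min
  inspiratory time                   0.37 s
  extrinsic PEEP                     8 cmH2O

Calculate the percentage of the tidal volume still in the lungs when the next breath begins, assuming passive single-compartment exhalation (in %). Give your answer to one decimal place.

Flow: 67 L/min ÷ 60 = 1.1167 L/s.
Vt = flow × Ti = 1.1167 L/s × 0.37 s × 1000 mL/L = 413.18 mL.
R = (PIP − Pplat)/V̇ = (47.6 − 21.4) / 1.1167 = 26.2/1.1167 = 23.462 cmH2O·s/L.
C = Vt/(Pplat − PEEP) = 413.18 / (21.4 − 8) = 413.18/13.4 = 30.834 mL/cmH2O.
τ = R × C = 23.462 × 0.03083 L/cmH2O = 0.7233 s.
Fraction remaining at end-expiration = e^(−Te/τ) = e^(−0.72/0.7233) = 0.3696 → 36.96%.

37.0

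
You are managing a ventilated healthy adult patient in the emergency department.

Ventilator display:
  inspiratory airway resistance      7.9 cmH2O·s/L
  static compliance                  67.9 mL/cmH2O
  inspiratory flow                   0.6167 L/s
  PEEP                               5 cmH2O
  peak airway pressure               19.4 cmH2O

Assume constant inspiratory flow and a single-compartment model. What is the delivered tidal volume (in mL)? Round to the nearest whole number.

647

Equation of motion (constant flow): PIP = Vt/C + R·V̇ + PEEP.
Vt/C = PIP − R·V̇ − PEEP = 19.4 − 4.872 − 5 = 9.528 cmH2O.
Vt = C × 9.528 = 67.9 × 9.528 = 646.95 mL.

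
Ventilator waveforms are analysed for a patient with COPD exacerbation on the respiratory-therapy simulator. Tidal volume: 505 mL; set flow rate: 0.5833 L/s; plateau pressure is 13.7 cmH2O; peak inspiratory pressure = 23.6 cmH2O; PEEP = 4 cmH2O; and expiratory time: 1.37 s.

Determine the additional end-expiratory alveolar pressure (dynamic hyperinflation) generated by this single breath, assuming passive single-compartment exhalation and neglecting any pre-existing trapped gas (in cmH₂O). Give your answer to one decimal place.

2.1

R = (PIP − Pplat)/V̇ = (23.6 − 13.7) / 0.5833 = 9.9/0.5833 = 16.972 cmH2O·s/L.
C = Vt/(Pplat − PEEP) = 505.0 / (13.7 − 4) = 505.0/9.7 = 52.062 mL/cmH2O.
τ = R × C = 16.972 × 0.05206 L/cmH2O = 0.8836 s.
Fraction remaining = e^(−Te/τ) = e^(−1.37/0.8836) = 0.2121; trapped volume = 505.0 × 0.2121 = 107.11 mL.
Additional alveolar pressure from trapping ≈ V_trapped / C = 107.11 / 52.062 = 2.057 cmH2O.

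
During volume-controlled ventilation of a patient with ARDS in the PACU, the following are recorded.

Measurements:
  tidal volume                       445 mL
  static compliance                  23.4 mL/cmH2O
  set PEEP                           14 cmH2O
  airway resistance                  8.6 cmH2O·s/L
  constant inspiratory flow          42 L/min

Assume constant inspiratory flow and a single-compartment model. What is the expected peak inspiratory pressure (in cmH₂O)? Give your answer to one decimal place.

39.0

Flow: 42 L/min ÷ 60 = 0.7 L/s.
Equation of motion (constant flow): PIP = Vt/C + R·V̇ + PEEP.
PIP = 445/23.4 + 8.6×0.7 + 14 = 19.017 + 6.02 + 14 = 39.037 cmH2O.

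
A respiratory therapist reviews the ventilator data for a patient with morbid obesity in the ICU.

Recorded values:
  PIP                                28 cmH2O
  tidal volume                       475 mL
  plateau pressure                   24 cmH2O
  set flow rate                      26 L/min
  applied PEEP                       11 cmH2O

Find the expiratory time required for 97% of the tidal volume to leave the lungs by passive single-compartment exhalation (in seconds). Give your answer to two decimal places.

1.18

Flow: 26 L/min ÷ 60 = 0.4333 L/s.
R = (PIP − Pplat)/V̇ = (28 − 24) / 0.4333 = 4.0/0.4333 = 9.231 cmH2O·s/L.
C = Vt/(Pplat − PEEP) = 475.0 / (24 − 11) = 475.0/13.0 = 36.538 mL/cmH2O.
τ = R × C = 9.231 × 0.03654 L/cmH2O = 0.3373 s.
t = −τ·ln(1 − 0.97) = −0.3373·ln(0.03) = 1.183 s.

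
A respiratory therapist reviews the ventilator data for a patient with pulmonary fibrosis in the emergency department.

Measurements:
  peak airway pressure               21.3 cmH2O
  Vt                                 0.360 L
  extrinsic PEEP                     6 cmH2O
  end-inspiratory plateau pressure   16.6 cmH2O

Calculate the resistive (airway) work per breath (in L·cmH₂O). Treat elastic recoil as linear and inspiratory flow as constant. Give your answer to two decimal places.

1.69

With constant inspiratory flow the resistive pressure is constant at PIP − Pplat = 21.3 − 16.6 = 4.7 cmH2O, so resistive work = 4.7 × 0.360 = 1.692 L·cmH2O.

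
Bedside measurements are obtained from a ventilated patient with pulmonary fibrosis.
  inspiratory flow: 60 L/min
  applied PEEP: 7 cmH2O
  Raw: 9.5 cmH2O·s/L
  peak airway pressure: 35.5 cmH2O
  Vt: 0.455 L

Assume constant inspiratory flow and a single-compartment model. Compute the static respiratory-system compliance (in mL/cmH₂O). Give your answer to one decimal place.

23.9

Flow: 60 L/min ÷ 60 = 1 L/s.
Equation of motion (constant flow): PIP = Vt/C + R·V̇ + PEEP.
Vt/C = PIP − R·V̇ − PEEP = 35.5 − 9.5×1 − 7 = 35.5 − 9.5 − 7 = 19.0 cmH2O.
C = Vt / 19.0 = 455 / 19.0 = 23.947 mL/cmH2O.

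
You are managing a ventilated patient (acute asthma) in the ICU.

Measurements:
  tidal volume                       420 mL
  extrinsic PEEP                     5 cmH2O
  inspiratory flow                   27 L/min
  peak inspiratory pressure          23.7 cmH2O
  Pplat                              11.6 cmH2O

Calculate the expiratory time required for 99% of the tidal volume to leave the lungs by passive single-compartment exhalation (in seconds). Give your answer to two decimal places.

7.88

Flow: 27 L/min ÷ 60 = 0.45 L/s.
R = (PIP − Pplat)/V̇ = (23.7 − 11.6) / 0.45 = 12.1/0.45 = 26.889 cmH2O·s/L.
C = Vt/(Pplat − PEEP) = 420.0 / (11.6 − 5) = 420.0/6.6 = 63.636 mL/cmH2O.
τ = R × C = 26.889 × 0.06364 L/cmH2O = 1.711 s.
t = −τ·ln(1 − 0.99) = −1.711·ln(0.01) = 7.879 s.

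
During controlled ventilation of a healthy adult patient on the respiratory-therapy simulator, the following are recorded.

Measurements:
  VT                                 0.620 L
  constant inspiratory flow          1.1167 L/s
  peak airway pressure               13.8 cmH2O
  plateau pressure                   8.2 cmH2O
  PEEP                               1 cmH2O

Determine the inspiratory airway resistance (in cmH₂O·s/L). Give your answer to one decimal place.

5.0

Raw = (PIP − Pplat) / flow = (13.8 − 8.2) / 1.1167 = 5.6 / 1.1167 = 5.015 cmH2O·s/L.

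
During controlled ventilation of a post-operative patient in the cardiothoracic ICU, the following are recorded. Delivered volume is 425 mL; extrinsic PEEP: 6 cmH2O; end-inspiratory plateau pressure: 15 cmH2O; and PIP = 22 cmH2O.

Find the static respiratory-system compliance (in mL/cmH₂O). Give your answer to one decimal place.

Cstat = Vt / (Pplat − PEEP) = 425 / (15 − 6) = 425 / 9.0 = 47.222 mL/cmH2O.

47.2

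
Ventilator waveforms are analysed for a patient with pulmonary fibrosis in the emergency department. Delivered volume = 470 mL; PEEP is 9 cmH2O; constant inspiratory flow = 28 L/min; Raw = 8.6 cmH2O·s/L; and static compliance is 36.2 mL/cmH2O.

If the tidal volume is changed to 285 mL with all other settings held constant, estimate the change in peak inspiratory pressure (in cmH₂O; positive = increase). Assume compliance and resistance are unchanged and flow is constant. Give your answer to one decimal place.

PIP = Vt/C + R·V̇ + PEEP (constant-flow equation of motion).
Only the elastic term changes: ΔPIP = ΔVt / C = (285 − 470) / 36.2 = -5.11 cmH2O.

-5.1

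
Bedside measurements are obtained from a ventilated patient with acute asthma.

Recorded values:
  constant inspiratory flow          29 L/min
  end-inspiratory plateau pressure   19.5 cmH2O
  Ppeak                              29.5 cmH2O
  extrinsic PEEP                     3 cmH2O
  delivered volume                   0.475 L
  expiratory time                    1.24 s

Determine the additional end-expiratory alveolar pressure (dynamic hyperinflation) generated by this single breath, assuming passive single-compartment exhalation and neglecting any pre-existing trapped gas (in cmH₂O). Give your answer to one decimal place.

2.1

Flow: 29 L/min ÷ 60 = 0.4833 L/s.
R = (PIP − Pplat)/V̇ = (29.5 − 19.5) / 0.4833 = 10.0/0.4833 = 20.691 cmH2O·s/L.
C = Vt/(Pplat − PEEP) = 475.0 / (19.5 − 3) = 475.0/16.5 = 28.788 mL/cmH2O.
τ = R × C = 20.691 × 0.02879 L/cmH2O = 0.5957 s.
Fraction remaining = e^(−Te/τ) = e^(−1.24/0.5957) = 0.1247; trapped volume = 475.0 × 0.1247 = 59.233 mL.
Additional alveolar pressure from trapping ≈ V_trapped / C = 59.233 / 28.788 = 2.058 cmH2O.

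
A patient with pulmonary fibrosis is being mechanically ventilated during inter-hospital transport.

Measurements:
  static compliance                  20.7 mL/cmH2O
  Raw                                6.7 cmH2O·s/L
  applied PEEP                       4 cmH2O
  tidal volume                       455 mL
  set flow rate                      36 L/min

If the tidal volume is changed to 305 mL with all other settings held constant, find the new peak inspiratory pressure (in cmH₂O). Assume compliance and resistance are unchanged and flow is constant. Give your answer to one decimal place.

22.8

Flow: 36 L/min ÷ 60 = 0.6 L/s.
PIP = Vt/C + R·V̇ + PEEP (constant-flow equation of motion).
Only the elastic term changes: ΔPIP = ΔVt / C = (305 − 455) / 20.7 = -7.246 cmH2O.
Original PIP = 455/20.7 + 6.7×0.6 + 4 = 30.001 cmH2O; new PIP = 30.001 + (-7.246) = 22.755 cmH2O.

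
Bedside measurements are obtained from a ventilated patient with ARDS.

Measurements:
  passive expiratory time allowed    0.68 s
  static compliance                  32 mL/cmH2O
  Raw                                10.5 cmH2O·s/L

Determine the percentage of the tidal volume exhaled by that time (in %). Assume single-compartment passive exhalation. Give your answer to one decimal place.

86.8

τ = R × C = 10.5 × 32 mL/cmH2O = 10.5 × 0.032 L/cmH2O = 0.336 s.
Passive exhalation: V(t)/V₀ = e^(−t/τ) = e^(−0.68/0.336) = 0.1322.
Fraction exhaled = 1 − 0.1322 = 0.8678 → 86.78%.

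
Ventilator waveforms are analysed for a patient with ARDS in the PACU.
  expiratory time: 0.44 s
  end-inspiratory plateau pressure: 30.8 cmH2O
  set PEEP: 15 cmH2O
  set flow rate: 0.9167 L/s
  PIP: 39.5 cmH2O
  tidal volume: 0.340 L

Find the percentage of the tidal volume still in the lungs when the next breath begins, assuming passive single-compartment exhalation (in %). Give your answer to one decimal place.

11.6

R = (PIP − Pplat)/V̇ = (39.5 − 30.8) / 0.9167 = 8.7/0.9167 = 9.491 cmH2O·s/L.
C = Vt/(Pplat − PEEP) = 340.0 / (30.8 − 15) = 340.0/15.8 = 21.519 mL/cmH2O.
τ = R × C = 9.491 × 0.02152 L/cmH2O = 0.2042 s.
Fraction remaining at end-expiration = e^(−Te/τ) = e^(−0.44/0.2042) = 0.1159 → 11.59%.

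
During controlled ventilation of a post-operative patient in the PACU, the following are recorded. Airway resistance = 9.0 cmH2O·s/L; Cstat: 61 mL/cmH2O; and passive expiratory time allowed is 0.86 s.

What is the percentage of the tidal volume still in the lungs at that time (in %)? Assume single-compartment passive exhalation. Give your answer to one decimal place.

20.9

τ = R × C = 9.0 × 61 mL/cmH2O = 9.0 × 0.061 L/cmH2O = 0.549 s.
Passive exhalation: V(t)/V₀ = e^(−t/τ) = e^(−0.86/0.549) = 0.2088.
Fraction remaining = 0.2088 → 20.88%.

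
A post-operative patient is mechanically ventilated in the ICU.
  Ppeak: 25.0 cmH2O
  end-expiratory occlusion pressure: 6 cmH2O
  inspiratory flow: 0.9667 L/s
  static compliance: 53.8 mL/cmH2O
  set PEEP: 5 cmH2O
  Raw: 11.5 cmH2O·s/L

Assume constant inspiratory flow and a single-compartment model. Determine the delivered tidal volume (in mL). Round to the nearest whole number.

Total PEEP = 6 cmH2O (set 5 + intrinsic 1); this is the baseline alveolar pressure.
Equation of motion (constant flow): PIP = Vt/C + R·V̇ + PEEP.
Vt/C = PIP − R·V̇ − PEEP = 25.0 − 11.117 − 6 = 7.883 cmH2O.
Vt = C × 7.883 = 53.8 × 7.883 = 424.11 mL.

424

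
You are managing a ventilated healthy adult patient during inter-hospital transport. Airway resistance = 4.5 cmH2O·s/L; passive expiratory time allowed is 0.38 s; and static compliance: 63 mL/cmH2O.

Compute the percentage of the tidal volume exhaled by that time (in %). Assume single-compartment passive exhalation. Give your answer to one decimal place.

τ = R × C = 4.5 × 63 mL/cmH2O = 4.5 × 0.063 L/cmH2O = 0.2835 s.
Passive exhalation: V(t)/V₀ = e^(−t/τ) = e^(−0.38/0.2835) = 0.2617.
Fraction exhaled = 1 − 0.2617 = 0.7383 → 73.83%.

73.8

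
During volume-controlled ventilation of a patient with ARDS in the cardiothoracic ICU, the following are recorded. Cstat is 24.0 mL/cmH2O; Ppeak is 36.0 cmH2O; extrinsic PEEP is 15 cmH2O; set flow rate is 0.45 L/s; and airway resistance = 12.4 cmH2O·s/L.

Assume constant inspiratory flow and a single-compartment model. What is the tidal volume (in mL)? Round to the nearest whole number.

370

Equation of motion (constant flow): PIP = Vt/C + R·V̇ + PEEP.
Vt/C = PIP − R·V̇ − PEEP = 36.0 − 5.58 − 15 = 15.42 cmH2O.
Vt = C × 15.42 = 24.0 × 15.42 = 370.08 mL.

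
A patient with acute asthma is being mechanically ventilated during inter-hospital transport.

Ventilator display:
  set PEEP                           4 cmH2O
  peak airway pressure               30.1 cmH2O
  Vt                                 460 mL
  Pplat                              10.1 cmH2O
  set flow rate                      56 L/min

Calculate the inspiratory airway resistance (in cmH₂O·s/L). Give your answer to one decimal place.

Flow: 56 L/min ÷ 60 = 0.9333 L/s.
Raw = (PIP − Pplat) / flow = (30.1 − 10.1) / 0.9333 = 20.0 / 0.9333 = 21.429 cmH2O·s/L.

21.4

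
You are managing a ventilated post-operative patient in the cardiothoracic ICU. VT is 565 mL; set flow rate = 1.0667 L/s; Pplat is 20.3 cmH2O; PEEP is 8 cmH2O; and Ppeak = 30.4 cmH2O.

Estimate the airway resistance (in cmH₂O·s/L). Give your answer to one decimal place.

9.5

Raw = (PIP − Pplat) / flow = (30.4 − 20.3) / 1.0667 = 10.1 / 1.0667 = 9.468 cmH2O·s/L.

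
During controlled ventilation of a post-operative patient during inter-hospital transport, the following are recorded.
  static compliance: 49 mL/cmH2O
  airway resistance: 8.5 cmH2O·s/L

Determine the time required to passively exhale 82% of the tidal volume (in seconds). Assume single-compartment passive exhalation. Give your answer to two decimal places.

0.71

τ = R × C = 8.5 × 49 mL/cmH2O = 8.5 × 0.049 L/cmH2O = 0.4165 s.
Exhaled fraction f = 1 − e^(−t/τ) → t = −τ·ln(1 − f) = −0.4165·ln(0.18) = 0.7142 s.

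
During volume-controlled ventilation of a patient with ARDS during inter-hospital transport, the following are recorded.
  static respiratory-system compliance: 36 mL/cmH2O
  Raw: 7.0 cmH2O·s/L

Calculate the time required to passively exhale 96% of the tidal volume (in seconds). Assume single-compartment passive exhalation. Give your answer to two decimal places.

τ = R × C = 7.0 × 36 mL/cmH2O = 7.0 × 0.036 L/cmH2O = 0.252 s.
Exhaled fraction f = 1 − e^(−t/τ) → t = −τ·ln(1 − f) = −0.252·ln(0.04) = 0.8112 s.

0.81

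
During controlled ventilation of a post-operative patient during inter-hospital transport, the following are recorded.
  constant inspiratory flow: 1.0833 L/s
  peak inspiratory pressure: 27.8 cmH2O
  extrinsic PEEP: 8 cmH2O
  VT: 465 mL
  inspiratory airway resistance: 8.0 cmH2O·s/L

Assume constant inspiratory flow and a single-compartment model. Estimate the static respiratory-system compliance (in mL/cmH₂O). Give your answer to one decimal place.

Equation of motion (constant flow): PIP = Vt/C + R·V̇ + PEEP.
Vt/C = PIP − R·V̇ − PEEP = 27.8 − 8.0×1.0833 − 8 = 27.8 − 8.666 − 8 = 11.134 cmH2O.
C = Vt / 11.134 = 465 / 11.134 = 41.764 mL/cmH2O.

41.8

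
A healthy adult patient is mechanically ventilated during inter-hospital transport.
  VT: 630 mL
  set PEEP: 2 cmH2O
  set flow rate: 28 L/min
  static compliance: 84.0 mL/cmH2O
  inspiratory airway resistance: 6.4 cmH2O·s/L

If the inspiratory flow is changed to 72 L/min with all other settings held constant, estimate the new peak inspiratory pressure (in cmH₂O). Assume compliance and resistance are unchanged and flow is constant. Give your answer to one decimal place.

17.2

Flow: 28 L/min ÷ 60 = 0.4667 L/s.
New flow: 72 L/min ÷ 60 = 1.2 L/s.
PIP = Vt/C + R·V̇ + PEEP (constant-flow equation of motion).
Only the resistive term changes: ΔPIP = R × ΔV̇ = 6.4 × (1.2 − 0.4667) = 6.4 × 0.7333 = 4.693 cmH2O.
Original PIP = 630/84.0 + 6.4×0.4667 + 2 = 12.487 cmH2O; new PIP = 12.487 + (4.693) = 17.18 cmH2O.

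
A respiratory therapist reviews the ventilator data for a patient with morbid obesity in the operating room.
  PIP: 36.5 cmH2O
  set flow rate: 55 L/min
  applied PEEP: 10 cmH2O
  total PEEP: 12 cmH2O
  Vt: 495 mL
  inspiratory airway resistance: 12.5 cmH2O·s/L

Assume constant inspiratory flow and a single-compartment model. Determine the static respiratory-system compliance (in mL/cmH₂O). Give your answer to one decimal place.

Flow: 55 L/min ÷ 60 = 0.9167 L/s.
Total PEEP = 12 cmH2O (set 10 + intrinsic 2); this is the baseline alveolar pressure.
Equation of motion (constant flow): PIP = Vt/C + R·V̇ + PEEP.
Vt/C = PIP − R·V̇ − PEEP = 36.5 − 12.5×0.9167 − 12 = 36.5 − 11.459 − 12 = 13.041 cmH2O.
C = Vt / 13.041 = 495 / 13.041 = 37.957 mL/cmH2O.

38.0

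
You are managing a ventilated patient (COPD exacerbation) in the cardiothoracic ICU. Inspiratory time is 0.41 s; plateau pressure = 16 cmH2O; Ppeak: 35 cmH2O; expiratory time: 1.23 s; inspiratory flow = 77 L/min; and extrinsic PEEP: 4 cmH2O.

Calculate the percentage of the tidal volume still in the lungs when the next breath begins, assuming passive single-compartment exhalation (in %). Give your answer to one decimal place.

15.0

Flow: 77 L/min ÷ 60 = 1.2833 L/s.
Vt = flow × Ti = 1.2833 L/s × 0.41 s × 1000 mL/L = 526.15 mL.
R = (PIP − Pplat)/V̇ = (35 − 16) / 1.2833 = 19.0/1.2833 = 14.806 cmH2O·s/L.
C = Vt/(Pplat − PEEP) = 526.15 / (16 − 4) = 526.15/12.0 = 43.846 mL/cmH2O.
τ = R × C = 14.806 × 0.04385 L/cmH2O = 0.6492 s.
Fraction remaining at end-expiration = e^(−Te/τ) = e^(−1.23/0.6492) = 0.1504 → 15.04%.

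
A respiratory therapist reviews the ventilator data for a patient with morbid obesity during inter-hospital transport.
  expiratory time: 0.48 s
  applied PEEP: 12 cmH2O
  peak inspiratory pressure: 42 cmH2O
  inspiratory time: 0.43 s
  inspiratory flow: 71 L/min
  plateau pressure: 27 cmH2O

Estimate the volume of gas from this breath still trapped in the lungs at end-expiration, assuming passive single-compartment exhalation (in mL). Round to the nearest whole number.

167

Flow: 71 L/min ÷ 60 = 1.1833 L/s.
Vt = flow × Ti = 1.1833 L/s × 0.43 s × 1000 mL/L = 508.82 mL.
R = (PIP − Pplat)/V̇ = (42 − 27) / 1.1833 = 15.0/1.1833 = 12.676 cmH2O·s/L.
C = Vt/(Pplat − PEEP) = 508.82 / (27 − 12) = 508.82/15.0 = 33.921 mL/cmH2O.
τ = R × C = 12.676 × 0.03392 L/cmH2O = 0.43 s.
Fraction remaining = e^(−Te/τ) = e^(−0.48/0.43) = 0.3275.
Trapped volume = 508.82 × 0.3275 = 166.64 mL.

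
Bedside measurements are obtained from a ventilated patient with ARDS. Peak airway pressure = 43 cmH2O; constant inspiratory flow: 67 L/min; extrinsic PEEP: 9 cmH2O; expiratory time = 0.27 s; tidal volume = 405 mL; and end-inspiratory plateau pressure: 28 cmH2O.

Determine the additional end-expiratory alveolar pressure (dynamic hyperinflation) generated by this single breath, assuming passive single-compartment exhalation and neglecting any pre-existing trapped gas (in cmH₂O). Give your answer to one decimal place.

Flow: 67 L/min ÷ 60 = 1.1167 L/s.
R = (PIP − Pplat)/V̇ = (43 − 28) / 1.1167 = 15.0/1.1167 = 13.432 cmH2O·s/L.
C = Vt/(Pplat − PEEP) = 405.0 / (28 − 9) = 405.0/19.0 = 21.316 mL/cmH2O.
τ = R × C = 13.432 × 0.02132 L/cmH2O = 0.2864 s.
Fraction remaining = e^(−Te/τ) = e^(−0.27/0.2864) = 0.3896; trapped volume = 405.0 × 0.3896 = 157.79 mL.
Additional alveolar pressure from trapping ≈ V_trapped / C = 157.79 / 21.316 = 7.402 cmH2O.

7.4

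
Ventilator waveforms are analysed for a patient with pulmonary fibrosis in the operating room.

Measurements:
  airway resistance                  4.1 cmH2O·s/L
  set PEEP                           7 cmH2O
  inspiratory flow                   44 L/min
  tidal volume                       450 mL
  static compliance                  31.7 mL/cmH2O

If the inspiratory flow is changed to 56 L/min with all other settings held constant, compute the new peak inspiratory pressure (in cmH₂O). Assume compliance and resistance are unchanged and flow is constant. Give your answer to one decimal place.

Flow: 44 L/min ÷ 60 = 0.7333 L/s.
New flow: 56 L/min ÷ 60 = 0.9333 L/s.
PIP = Vt/C + R·V̇ + PEEP (constant-flow equation of motion).
Only the resistive term changes: ΔPIP = R × ΔV̇ = 4.1 × (0.9333 − 0.7333) = 4.1 × 0.2 = 0.82 cmH2O.
Original PIP = 450/31.7 + 4.1×0.7333 + 7 = 24.202 cmH2O; new PIP = 24.202 + (0.82) = 25.022 cmH2O.

25.0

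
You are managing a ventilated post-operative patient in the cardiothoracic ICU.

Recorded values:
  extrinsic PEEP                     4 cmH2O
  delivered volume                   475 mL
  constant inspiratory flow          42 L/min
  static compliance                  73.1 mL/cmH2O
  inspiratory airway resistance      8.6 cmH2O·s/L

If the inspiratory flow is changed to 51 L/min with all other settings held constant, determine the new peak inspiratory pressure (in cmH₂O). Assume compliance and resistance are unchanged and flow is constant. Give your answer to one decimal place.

17.8

Flow: 42 L/min ÷ 60 = 0.7 L/s.
New flow: 51 L/min ÷ 60 = 0.85 L/s.
PIP = Vt/C + R·V̇ + PEEP (constant-flow equation of motion).
Only the resistive term changes: ΔPIP = R × ΔV̇ = 8.6 × (0.85 − 0.7) = 8.6 × 0.15 = 1.29 cmH2O.
Original PIP = 475/73.1 + 8.6×0.7 + 4 = 16.518 cmH2O; new PIP = 16.518 + (1.29) = 17.808 cmH2O.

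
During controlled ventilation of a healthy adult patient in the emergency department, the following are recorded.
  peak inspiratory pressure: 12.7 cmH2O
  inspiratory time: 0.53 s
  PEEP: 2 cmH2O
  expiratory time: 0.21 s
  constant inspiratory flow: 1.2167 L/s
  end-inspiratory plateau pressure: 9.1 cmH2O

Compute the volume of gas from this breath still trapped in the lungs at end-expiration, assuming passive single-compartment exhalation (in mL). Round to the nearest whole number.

295

Vt = flow × Ti = 1.2167 L/s × 0.53 s × 1000 mL/L = 644.85 mL.
R = (PIP − Pplat)/V̇ = (12.7 − 9.1) / 1.2167 = 3.6/1.2167 = 2.959 cmH2O·s/L.
C = Vt/(Pplat − PEEP) = 644.85 / (9.1 − 2) = 644.85/7.1 = 90.824 mL/cmH2O.
τ = R × C = 2.959 × 0.09082 L/cmH2O = 0.2687 s.
Fraction remaining = e^(−Te/τ) = e^(−0.21/0.2687) = 0.4577.
Trapped volume = 644.85 × 0.4577 = 295.15 mL.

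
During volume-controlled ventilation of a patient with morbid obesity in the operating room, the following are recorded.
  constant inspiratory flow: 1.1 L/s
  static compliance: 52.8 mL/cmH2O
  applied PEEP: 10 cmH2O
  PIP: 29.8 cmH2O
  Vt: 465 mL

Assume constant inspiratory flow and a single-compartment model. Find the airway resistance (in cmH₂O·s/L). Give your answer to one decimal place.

10.0

Equation of motion (constant flow): PIP = Vt/C + R·V̇ + PEEP.
R·V̇ = PIP − Vt/C − PEEP = 29.8 − 465/52.8 − 10 = 29.8 − 8.807 − 10 = 10.993 cmH2O.
R = 10.993 / 1.1 = 9.994 cmH2O·s/L.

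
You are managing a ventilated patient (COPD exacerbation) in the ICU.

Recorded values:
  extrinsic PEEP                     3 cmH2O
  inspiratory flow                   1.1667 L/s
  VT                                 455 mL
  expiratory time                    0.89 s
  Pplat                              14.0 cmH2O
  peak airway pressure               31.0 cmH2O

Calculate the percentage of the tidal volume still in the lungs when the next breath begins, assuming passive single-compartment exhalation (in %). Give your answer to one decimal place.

R = (PIP − Pplat)/V̇ = (31.0 − 14.0) / 1.1667 = 17.0/1.1667 = 14.571 cmH2O·s/L.
C = Vt/(Pplat − PEEP) = 455.0 / (14.0 − 3) = 455.0/11.0 = 41.364 mL/cmH2O.
τ = R × C = 14.571 × 0.04136 L/cmH2O = 0.6027 s.
Fraction remaining at end-expiration = e^(−Te/τ) = e^(−0.89/0.6027) = 0.2284 → 22.84%.

22.8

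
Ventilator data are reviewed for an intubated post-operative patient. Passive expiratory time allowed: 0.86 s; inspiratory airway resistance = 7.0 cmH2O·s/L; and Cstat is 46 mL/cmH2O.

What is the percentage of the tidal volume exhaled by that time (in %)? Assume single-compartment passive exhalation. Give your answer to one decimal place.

93.1

τ = R × C = 7.0 × 46 mL/cmH2O = 7.0 × 0.046 L/cmH2O = 0.322 s.
Passive exhalation: V(t)/V₀ = e^(−t/τ) = e^(−0.86/0.322) = 0.0692.
Fraction exhaled = 1 − 0.0692 = 0.9308 → 93.08%.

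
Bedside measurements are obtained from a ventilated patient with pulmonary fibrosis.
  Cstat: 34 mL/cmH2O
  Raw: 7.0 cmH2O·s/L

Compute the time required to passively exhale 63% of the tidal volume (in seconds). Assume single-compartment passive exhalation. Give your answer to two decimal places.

0.24

τ = R × C = 7.0 × 34 mL/cmH2O = 7.0 × 0.034 L/cmH2O = 0.238 s.
Exhaled fraction f = 1 − e^(−t/τ) → t = −τ·ln(1 − f) = −0.238·ln(0.37) = 0.2366 s.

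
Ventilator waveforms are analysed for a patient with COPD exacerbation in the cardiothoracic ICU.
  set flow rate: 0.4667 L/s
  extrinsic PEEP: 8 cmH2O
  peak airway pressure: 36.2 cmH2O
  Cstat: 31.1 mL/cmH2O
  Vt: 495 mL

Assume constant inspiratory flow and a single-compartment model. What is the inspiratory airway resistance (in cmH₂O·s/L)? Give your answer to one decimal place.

Equation of motion (constant flow): PIP = Vt/C + R·V̇ + PEEP.
R·V̇ = PIP − Vt/C − PEEP = 36.2 − 495/31.1 − 8 = 36.2 − 15.916 − 8 = 12.284 cmH2O.
R = 12.284 / 0.4667 = 26.321 cmH2O·s/L.

26.3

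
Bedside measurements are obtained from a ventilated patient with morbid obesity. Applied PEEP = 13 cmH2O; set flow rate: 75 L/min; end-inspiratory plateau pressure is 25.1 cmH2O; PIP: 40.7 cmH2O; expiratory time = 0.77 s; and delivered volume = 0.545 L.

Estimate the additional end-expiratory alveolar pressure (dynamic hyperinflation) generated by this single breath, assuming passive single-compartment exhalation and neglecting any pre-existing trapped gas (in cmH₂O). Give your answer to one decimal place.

Flow: 75 L/min ÷ 60 = 1.25 L/s.
R = (PIP − Pplat)/V̇ = (40.7 − 25.1) / 1.25 = 15.6/1.25 = 12.48 cmH2O·s/L.
C = Vt/(Pplat − PEEP) = 545.0 / (25.1 − 13) = 545.0/12.1 = 45.041 mL/cmH2O.
τ = R × C = 12.48 × 0.04504 L/cmH2O = 0.5621 s.
Fraction remaining = e^(−Te/τ) = e^(−0.77/0.5621) = 0.2541; trapped volume = 545.0 × 0.2541 = 138.48 mL.
Additional alveolar pressure from trapping ≈ V_trapped / C = 138.48 / 45.041 = 3.075 cmH2O.

3.1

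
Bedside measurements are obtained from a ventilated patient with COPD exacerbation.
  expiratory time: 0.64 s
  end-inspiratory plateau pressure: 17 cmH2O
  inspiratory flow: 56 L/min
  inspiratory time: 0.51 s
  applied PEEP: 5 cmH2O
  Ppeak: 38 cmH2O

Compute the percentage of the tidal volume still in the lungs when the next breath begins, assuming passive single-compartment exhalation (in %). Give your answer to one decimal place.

Flow: 56 L/min ÷ 60 = 0.9333 L/s.
Vt = flow × Ti = 0.9333 L/s × 0.51 s × 1000 mL/L = 475.98 mL.
R = (PIP − Pplat)/V̇ = (38 − 17) / 0.9333 = 21.0/0.9333 = 22.501 cmH2O·s/L.
C = Vt/(Pplat − PEEP) = 475.98 / (17 − 5) = 475.98/12.0 = 39.665 mL/cmH2O.
τ = R × C = 22.501 × 0.03967 L/cmH2O = 0.8926 s.
Fraction remaining at end-expiration = e^(−Te/τ) = e^(−0.64/0.8926) = 0.4882 → 48.82%.

48.8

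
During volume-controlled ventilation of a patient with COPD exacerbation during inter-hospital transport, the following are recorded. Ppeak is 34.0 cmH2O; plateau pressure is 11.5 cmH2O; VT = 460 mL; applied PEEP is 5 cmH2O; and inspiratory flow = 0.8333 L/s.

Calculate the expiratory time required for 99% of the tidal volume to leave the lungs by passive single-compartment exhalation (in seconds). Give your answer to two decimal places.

R = (PIP − Pplat)/V̇ = (34.0 − 11.5) / 0.8333 = 22.5/0.8333 = 27.001 cmH2O·s/L.
C = Vt/(Pplat − PEEP) = 460.0 / (11.5 − 5) = 460.0/6.5 = 70.769 mL/cmH2O.
τ = R × C = 27.001 × 0.07077 L/cmH2O = 1.911 s.
t = −τ·ln(1 − 0.99) = −1.911·ln(0.01) = 8.8 s.

8.80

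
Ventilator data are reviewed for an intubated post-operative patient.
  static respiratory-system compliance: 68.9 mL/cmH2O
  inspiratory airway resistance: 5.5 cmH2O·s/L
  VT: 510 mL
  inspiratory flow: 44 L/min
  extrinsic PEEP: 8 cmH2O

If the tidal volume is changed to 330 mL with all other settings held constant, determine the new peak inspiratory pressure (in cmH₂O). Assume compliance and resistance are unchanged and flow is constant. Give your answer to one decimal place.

16.8

Flow: 44 L/min ÷ 60 = 0.7333 L/s.
PIP = Vt/C + R·V̇ + PEEP (constant-flow equation of motion).
Only the elastic term changes: ΔPIP = ΔVt / C = (330 − 510) / 68.9 = -2.612 cmH2O.
Original PIP = 510/68.9 + 5.5×0.7333 + 8 = 19.435 cmH2O; new PIP = 19.435 + (-2.612) = 16.823 cmH2O.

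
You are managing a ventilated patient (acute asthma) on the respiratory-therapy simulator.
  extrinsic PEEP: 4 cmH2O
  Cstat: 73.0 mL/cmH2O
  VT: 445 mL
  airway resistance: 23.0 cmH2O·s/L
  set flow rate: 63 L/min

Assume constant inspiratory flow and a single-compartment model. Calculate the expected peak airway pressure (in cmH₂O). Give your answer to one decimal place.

34.2

Flow: 63 L/min ÷ 60 = 1.05 L/s.
Equation of motion (constant flow): PIP = Vt/C + R·V̇ + PEEP.
PIP = 445/73.0 + 23.0×1.05 + 4 = 6.096 + 24.15 + 4 = 34.246 cmH2O.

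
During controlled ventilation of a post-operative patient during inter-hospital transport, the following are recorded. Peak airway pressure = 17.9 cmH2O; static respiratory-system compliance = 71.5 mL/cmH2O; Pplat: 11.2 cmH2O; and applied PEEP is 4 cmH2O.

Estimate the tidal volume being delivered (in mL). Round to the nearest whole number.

Vt = Cstat × (Pplat − PEEP) = 71.5 × (11.2 − 4) = 71.5 × 7.2 = 514.8 mL.

515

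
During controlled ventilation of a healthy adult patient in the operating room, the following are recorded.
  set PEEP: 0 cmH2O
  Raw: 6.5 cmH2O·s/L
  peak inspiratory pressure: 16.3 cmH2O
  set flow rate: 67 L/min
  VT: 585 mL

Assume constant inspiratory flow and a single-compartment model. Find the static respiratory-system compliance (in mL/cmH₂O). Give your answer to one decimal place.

Flow: 67 L/min ÷ 60 = 1.1167 L/s.
Equation of motion (constant flow): PIP = Vt/C + R·V̇ + PEEP.
Vt/C = PIP − R·V̇ − PEEP = 16.3 − 6.5×1.1167 − 0 = 16.3 − 7.259 − 0 = 9.041 cmH2O.
C = Vt / 9.041 = 585 / 9.041 = 64.705 mL/cmH2O.

64.7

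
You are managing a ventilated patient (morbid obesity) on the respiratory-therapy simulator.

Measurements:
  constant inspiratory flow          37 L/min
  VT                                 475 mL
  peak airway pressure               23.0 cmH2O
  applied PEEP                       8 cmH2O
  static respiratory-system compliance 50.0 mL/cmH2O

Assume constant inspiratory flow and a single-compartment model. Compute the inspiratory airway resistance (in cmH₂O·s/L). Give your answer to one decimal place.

8.9

Flow: 37 L/min ÷ 60 = 0.6167 L/s.
Equation of motion (constant flow): PIP = Vt/C + R·V̇ + PEEP.
R·V̇ = PIP − Vt/C − PEEP = 23.0 − 475/50.0 − 8 = 23.0 − 9.5 − 8 = 5.5 cmH2O.
R = 5.5 / 0.6167 = 8.918 cmH2O·s/L.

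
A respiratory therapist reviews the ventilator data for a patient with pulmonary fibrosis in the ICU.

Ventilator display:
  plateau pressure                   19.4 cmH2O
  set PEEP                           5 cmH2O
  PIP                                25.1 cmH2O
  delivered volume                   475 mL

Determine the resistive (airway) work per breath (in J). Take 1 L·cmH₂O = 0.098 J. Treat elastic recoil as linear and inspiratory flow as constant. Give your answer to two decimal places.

0.27

With constant inspiratory flow the resistive pressure is constant at PIP − Pplat = 25.1 − 19.4 = 5.7 cmH2O, so resistive work = 5.7 × 0.475 = 2.708 L·cmH2O.
× 0.098 J/(L·cmH2O) → 0.2654 J.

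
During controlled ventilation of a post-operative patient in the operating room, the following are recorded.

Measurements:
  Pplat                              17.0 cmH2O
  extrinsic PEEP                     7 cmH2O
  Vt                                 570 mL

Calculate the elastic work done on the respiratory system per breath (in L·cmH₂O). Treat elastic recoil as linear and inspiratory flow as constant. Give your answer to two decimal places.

2.85

Elastic work ≈ ½ × (Pplat − PEEP) × Vt = 0.5 × (17.0 − 7) × 0.570 L = 0.5 × 10.0 × 0.570 = 2.85 L·cmH2O.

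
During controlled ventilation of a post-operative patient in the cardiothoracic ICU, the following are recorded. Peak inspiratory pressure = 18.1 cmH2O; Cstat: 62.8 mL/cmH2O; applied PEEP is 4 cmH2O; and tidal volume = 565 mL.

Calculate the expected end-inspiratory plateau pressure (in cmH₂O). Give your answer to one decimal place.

13.0

Pplat = PEEP + Vt / Cstat = 4 + 565 / 62.8 = 4 + 8.997 = 12.997 cmH2O.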